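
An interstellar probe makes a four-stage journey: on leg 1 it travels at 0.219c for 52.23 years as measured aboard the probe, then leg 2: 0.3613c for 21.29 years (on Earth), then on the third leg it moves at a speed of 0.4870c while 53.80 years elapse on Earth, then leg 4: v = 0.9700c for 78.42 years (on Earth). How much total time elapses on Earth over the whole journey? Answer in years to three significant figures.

Δt = 207 years

Leg 1: γ = 1/√(1 − 0.219²) = 1/√0.9520 = 1.025; Δt_1 = 1.025 × 52.23 = 53.53 years.
Leg 2: 21.29 years is already measured on Earth.
Leg 3: 53.80 years is already measured on Earth.
Leg 4: 78.42 years is already measured on Earth.
Total: 53.53 + 21.29 + 53.80 + 78.42 years.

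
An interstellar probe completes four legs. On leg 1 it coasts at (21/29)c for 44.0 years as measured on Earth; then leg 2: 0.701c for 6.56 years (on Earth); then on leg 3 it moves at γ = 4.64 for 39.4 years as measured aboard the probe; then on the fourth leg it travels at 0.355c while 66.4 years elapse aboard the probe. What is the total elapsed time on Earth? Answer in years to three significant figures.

Leg 1: 44.0 years is already measured on Earth.
Leg 2: 6.56 years is already measured on Earth.
Leg 3: γ = 4.64; Δt_3 = 4.640 × 39.4 = 182.8 years.
Leg 4: γ = 1/√(1 − 0.355²) = 1/√0.8740 = 1.070; Δt_4 = 1.070 × 66.4 = 71.03 years.
Total: 44.00 + 6.560 + 182.8 + 71.03 years.

Δt = 304 years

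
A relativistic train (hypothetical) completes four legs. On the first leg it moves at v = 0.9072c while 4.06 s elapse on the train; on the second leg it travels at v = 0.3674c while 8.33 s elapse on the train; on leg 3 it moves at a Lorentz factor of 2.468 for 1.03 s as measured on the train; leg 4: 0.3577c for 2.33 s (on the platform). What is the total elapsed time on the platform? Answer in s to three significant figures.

Leg 1: γ = 1/√(1 − 0.9072²) = 1/√0.1770 = 2.377; Δt_1 = 2.377 × 4.06 = 9.651 s.
Leg 2: γ = 1/√(1 − 0.3674²) = 1/√0.8650 = 1.075; Δt_2 = 1.075 × 8.33 = 8.956 s.
Leg 3: γ = 2.468; Δt_3 = 2.468 × 1.03 = 2.542 s.
Leg 4: 2.33 s is already measured on the platform.
Total: 9.651 + 8.956 + 2.542 + 2.330 s.

Δt = 23.5 s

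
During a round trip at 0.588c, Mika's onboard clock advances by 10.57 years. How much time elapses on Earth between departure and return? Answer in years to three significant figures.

γ = 1/√(1 − 0.588²) = 1/√0.6543 = 1.236
Earth-frame duration is the dilated interval: Δt = γτ = 1.236 × 10.57 years.

Δt = 13.1 years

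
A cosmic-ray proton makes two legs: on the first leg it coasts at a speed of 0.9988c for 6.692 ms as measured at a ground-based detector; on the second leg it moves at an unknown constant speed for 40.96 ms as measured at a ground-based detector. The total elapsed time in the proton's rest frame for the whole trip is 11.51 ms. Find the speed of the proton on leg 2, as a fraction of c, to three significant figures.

β = 0.962

Leg 1: γ = 1/√(1 − 0.9988²) = 1/√0.002399 = 20.42; τ_1 = 6.692/20.42 = 0.3277 ms.
Leg 2: speed unknown; τ_2 = 40.96/γ_2.
Total proper time: 0.3277 + τ_2 = 11.51, so τ_2 = 11.51 − 0.3277 = 11.18 ms.
γ_2 = 40.96/11.18 = 3.663; β = √(1 − 1/γ²) = √0.9255.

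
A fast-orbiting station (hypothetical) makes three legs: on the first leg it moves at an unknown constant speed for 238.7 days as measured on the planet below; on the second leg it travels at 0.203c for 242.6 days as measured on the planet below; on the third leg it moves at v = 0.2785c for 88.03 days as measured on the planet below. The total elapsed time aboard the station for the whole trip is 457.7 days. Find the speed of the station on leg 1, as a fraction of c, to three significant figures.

Leg 1: speed unknown; τ_1 = 238.7/γ_1.
Leg 2: γ = 1/√(1 − 0.203²) = 1/√0.9588 = 1.021; τ_2 = 242.6/1.021 = 237.5 days.
Leg 3: γ = 1/√(1 − 0.2785²) = 1/√0.9224 = 1.041; τ_3 = 88.03/1.041 = 84.55 days.
Total proper time: τ_1 + 237.5 + 84.55 = 457.7, so τ_1 = 457.7 − 322.1 = 135.6 days.
γ_1 = 238.7/135.6 = 1.760; β = √(1 − 1/γ²) = √0.6773.

β = 0.823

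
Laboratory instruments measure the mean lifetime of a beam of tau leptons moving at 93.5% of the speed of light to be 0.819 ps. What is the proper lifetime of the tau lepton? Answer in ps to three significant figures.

τ₀ = 0.290 ps

β = 0.935; γ = 1/√(1 − 0.935²) = 1/√0.1258 = 2.820
The lab-frame lifetime is the dilated interval; the proper lifetime is τ₀ = Δt/γ = 0.819/2.820 ps.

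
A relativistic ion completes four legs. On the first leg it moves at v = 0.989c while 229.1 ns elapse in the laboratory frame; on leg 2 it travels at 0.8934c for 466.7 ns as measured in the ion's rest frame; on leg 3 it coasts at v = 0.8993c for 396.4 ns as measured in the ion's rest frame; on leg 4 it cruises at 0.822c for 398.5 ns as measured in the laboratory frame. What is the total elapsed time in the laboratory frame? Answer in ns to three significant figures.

Leg 1: 229.1 ns is already measured in the laboratory frame.
Leg 2: γ = 1/√(1 − 0.8934²) = 1/√0.2018 = 2.226; Δt_2 = 2.226 × 466.7 = 1039 ns.
Leg 3: γ = 1/√(1 − 0.8993²) = 1/√0.1913 = 2.287; Δt_3 = 2.287 × 396.4 = 906.4 ns.
Leg 4: 398.5 ns is already measured in the laboratory frame.
Total: 229.1 + 1039 + 906.4 + 398.5 ns.

Δt = 2570 ns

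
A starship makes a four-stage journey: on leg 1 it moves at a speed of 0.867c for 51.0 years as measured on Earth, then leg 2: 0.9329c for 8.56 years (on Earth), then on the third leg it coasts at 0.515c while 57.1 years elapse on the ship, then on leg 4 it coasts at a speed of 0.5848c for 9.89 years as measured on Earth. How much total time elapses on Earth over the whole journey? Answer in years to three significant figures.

Leg 1: 51.0 years is already measured on Earth.
Leg 2: 8.56 years is already measured on Earth.
Leg 3: γ = 1/√(1 − 0.515²) = 1/√0.7348 = 1.167; Δt_3 = 1.167 × 57.1 = 66.61 years.
Leg 4: 9.89 years is already measured on Earth.
Total: 51.00 + 8.560 + 66.61 + 9.890 years.

Δt = 136 years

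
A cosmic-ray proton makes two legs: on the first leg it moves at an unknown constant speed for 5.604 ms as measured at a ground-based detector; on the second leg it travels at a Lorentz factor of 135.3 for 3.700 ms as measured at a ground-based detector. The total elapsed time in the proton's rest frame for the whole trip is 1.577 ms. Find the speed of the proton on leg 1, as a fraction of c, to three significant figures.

β = 0.961

Leg 1: speed unknown; τ_1 = 5.604/γ_1.
Leg 2: γ = 135.3; τ_2 = 3.700/135.3 = 0.02735 ms.
Total proper time: τ_1 + 0.02735 = 1.577, so τ_1 = 1.577 − 0.02735 = 1.550 ms.
γ_1 = 5.604/1.550 = 3.616; β = √(1 − 1/γ²) = √0.9235.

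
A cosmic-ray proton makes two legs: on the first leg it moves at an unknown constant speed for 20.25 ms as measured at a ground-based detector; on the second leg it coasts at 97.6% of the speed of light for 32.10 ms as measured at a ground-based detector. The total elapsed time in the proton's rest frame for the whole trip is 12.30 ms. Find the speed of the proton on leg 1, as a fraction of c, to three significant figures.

β = 0.965

Leg 1: speed unknown; τ_1 = 20.25/γ_1.
Leg 2: β = 0.976; γ = 1/√(1 − 0.976²) = 1/√0.04742 = 4.592; τ_2 = 32.10/4.592 = 6.990 ms.
Total proper time: τ_1 + 6.990 = 12.30, so τ_1 = 12.30 − 6.990 = 5.310 ms.
γ_1 = 20.25/5.310 = 3.814; β = √(1 − 1/γ²) = √0.9313.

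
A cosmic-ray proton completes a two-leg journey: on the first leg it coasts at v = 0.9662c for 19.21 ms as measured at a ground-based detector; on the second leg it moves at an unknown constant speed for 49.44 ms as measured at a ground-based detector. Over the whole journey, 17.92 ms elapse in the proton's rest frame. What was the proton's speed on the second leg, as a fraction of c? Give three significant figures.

Leg 1: γ = 1/√(1 − 0.9662²) = 1/√0.06646 = 3.879; τ_1 = 19.21/3.879 = 4.952 ms.
Leg 2: speed unknown; τ_2 = 49.44/γ_2.
Total proper time: 4.952 + τ_2 = 17.92, so τ_2 = 17.92 − 4.952 = 12.97 ms.
γ_2 = 49.44/12.97 = 3.813; β = √(1 − 1/γ²) = √0.9312.

β = 0.965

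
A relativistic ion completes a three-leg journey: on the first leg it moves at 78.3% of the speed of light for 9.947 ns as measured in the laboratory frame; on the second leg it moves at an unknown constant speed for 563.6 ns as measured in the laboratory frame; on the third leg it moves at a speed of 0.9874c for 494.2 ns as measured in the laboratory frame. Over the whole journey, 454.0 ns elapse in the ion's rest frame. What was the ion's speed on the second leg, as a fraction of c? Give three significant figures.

β = 0.755

Leg 1: β = 0.783; γ = 1/√(1 − 0.783²) = 1/√0.3869 = 1.608; τ_1 = 9.947/1.608 = 6.187 ns.
Leg 2: speed unknown; τ_2 = 563.6/γ_2.
Leg 3: γ = 1/√(1 − 0.9874²) = 1/√0.02504 = 6.319; τ_3 = 494.2/6.319 = 78.20 ns.
Total proper time: 6.187 + τ_2 + 78.20 = 454.0, so τ_2 = 454.0 − 84.39 = 369.6 ns.
γ_2 = 563.6/369.6 = 1.525; β = √(1 − 1/γ²) = √0.5699.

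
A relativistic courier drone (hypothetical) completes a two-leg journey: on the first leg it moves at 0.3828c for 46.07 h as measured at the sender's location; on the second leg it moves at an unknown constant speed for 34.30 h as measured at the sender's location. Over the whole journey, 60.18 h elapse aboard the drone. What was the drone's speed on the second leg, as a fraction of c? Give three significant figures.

β = 0.858

Leg 1: γ = 1/√(1 − 0.3828²) = 1/√0.8535 = 1.082; τ_1 = 46.07/1.082 = 42.56 h.
Leg 2: speed unknown; τ_2 = 34.30/γ_2.
Total proper time: 42.56 + τ_2 = 60.18, so τ_2 = 60.18 − 42.56 = 17.62 h.
γ_2 = 34.30/17.62 = 1.947; β = √(1 − 1/γ²) = √0.7361.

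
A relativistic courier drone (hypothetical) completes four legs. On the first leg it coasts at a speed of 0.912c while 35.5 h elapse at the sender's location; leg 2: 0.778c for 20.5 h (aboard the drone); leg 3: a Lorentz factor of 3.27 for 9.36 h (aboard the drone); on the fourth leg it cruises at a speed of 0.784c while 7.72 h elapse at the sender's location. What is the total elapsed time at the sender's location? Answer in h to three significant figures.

Leg 1: 35.5 h is already measured at the sender's location.
Leg 2: γ = 1/√(1 − 0.778²) = 1/√0.3947 = 1.592; Δt_2 = 1.592 × 20.5 = 32.63 h.
Leg 3: γ = 3.27; Δt_3 = 3.270 × 9.36 = 30.61 h.
Leg 4: 7.72 h is already measured at the sender's location.
Total: 35.50 + 32.63 + 30.61 + 7.720 h.

Δt = 106 h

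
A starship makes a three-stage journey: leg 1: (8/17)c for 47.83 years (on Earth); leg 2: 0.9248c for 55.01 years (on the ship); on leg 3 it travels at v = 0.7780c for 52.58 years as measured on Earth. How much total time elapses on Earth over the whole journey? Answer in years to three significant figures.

Leg 1: 47.83 years is already measured on Earth.
Leg 2: γ = 1/√(1 − 0.9248²) = 1/√0.1447 = 2.628; Δt_2 = 2.628 × 55.01 = 144.6 years.
Leg 3: 52.58 years is already measured on Earth.
Total: 47.83 + 144.6 + 52.58 years.

Δt = 245 years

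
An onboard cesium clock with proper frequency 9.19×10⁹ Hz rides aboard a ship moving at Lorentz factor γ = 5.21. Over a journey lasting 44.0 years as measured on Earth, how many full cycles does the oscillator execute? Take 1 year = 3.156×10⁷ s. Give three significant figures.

N = 2.45×10¹⁸

γ = 5.21
The oscillator's own cycle count is N = f × τ where τ is the proper time on the ship. τ = Δt/γ = 44.0/5.210 = 8.445 years = 2.665×10⁸ s.
N = 9.19×10⁹ × 2.665×10⁸ = 2.449×10¹⁸.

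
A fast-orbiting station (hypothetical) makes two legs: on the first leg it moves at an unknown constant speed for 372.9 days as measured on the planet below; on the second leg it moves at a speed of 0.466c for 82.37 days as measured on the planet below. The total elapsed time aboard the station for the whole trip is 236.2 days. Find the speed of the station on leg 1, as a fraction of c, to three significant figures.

β = 0.899

Leg 1: speed unknown; τ_1 = 372.9/γ_1.
Leg 2: γ = 1/√(1 − 0.466²) = 1/√0.7828 = 1.130; τ_2 = 82.37/1.130 = 72.88 days.
Total proper time: τ_1 + 72.88 = 236.2, so τ_1 = 236.2 − 72.88 = 163.3 days.
γ_1 = 372.9/163.3 = 2.283; β = √(1 − 1/γ²) = √0.8082.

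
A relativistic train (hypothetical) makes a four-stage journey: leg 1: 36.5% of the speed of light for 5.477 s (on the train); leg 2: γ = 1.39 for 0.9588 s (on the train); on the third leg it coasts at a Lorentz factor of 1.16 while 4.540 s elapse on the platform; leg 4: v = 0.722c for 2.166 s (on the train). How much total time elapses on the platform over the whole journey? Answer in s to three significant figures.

Leg 1: β = 0.365; γ = 1/√(1 − 0.365²) = 1/√0.8668 = 1.074; Δt_1 = 1.074 × 5.477 = 5.883 s.
Leg 2: γ = 1.39; Δt_2 = 1.390 × 0.9588 = 1.333 s.
Leg 3: 4.540 s is already measured on the platform.
Leg 4: γ = 1/√(1 − 0.722²) = 1/√0.4787 = 1.445; Δt_4 = 1.445 × 2.166 = 3.131 s.
Total: 5.883 + 1.333 + 4.540 + 3.131 s.

Δt = 14.9 s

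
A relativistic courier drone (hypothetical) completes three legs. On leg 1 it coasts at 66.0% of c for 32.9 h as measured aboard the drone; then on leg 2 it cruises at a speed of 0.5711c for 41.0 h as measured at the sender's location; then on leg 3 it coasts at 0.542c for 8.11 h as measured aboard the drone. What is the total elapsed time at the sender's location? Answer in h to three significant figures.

Δt = 94.4 h

Leg 1: β = 0.660; γ = 1/√(1 − 0.660²) = 1/√0.5644 = 1.331; Δt_1 = 1.331 × 32.9 = 43.79 h.
Leg 2: 41.0 h is already measured at the sender's location.
Leg 3: γ = 1/√(1 − 0.542²) = 1/√0.7062 = 1.190; Δt_3 = 1.190 × 8.11 = 9.650 h.
Total: 43.79 + 41.00 + 9.650 h.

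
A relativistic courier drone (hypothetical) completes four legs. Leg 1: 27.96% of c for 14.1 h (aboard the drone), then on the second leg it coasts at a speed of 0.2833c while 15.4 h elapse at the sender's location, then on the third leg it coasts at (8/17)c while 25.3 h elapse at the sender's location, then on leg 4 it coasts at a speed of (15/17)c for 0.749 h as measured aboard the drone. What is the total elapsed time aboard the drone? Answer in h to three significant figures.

Leg 1: 14.1 h is already measured aboard the drone.
Leg 2: γ = 1/√(1 − 0.2833²) = 1/√0.9197 = 1.043; τ_2 = 15.4/1.043 = 14.77 h.
Leg 3: γ = 1/√(1 − (8/17)²) = 17/15 ≈ 1.133; τ_3 = 25.3/1.133 = 22.32 h.
Leg 4: 0.749 h is already measured aboard the drone.
Total: 14.10 + 14.77 + 22.32 + 0.7490 h.

τ = 51.9 h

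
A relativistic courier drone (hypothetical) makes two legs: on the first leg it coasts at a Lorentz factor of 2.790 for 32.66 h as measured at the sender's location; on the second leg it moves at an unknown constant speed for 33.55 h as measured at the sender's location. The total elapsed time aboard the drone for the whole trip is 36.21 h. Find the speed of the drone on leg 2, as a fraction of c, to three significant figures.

β = 0.683

Leg 1: γ = 2.790; τ_1 = 32.66/2.790 = 11.71 h.
Leg 2: speed unknown; τ_2 = 33.55/γ_2.
Total proper time: 11.71 + τ_2 = 36.21, so τ_2 = 36.21 − 11.71 = 24.50 h.
γ_2 = 33.55/24.50 = 1.369; β = √(1 − 1/γ²) = √0.4666.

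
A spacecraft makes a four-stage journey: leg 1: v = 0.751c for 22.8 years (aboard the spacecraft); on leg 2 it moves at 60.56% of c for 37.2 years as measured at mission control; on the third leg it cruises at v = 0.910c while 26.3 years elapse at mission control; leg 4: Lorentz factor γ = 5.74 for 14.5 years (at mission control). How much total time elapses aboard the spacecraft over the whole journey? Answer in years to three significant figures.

τ = 65.8 years

Leg 1: 22.8 years is already measured aboard the spacecraft.
Leg 2: β = 0.6056; γ = 1/√(1 − 0.6056²) = 1/√0.6332 = 1.257; τ_2 = 37.2/1.257 = 29.60 years.
Leg 3: γ = 1/√(1 − 0.910²) = 1/√0.1719 = 2.412; τ_3 = 26.3/2.412 = 10.90 years.
Leg 4: γ = 5.74; τ_4 = 14.5/5.740 = 2.526 years.
Total: 22.80 + 29.60 + 10.90 + 2.526 years.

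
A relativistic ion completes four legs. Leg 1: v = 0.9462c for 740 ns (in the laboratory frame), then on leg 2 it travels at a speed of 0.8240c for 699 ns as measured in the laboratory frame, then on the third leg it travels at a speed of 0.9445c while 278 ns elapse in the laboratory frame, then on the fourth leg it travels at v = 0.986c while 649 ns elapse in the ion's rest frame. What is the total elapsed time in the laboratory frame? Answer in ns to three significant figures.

Leg 1: 740 ns is already measured in the laboratory frame.
Leg 2: 699 ns is already measured in the laboratory frame.
Leg 3: 278 ns is already measured in the laboratory frame.
Leg 4: γ = 1/√(1 − 0.986²) = 1/√0.02780 = 5.997; Δt_4 = 5.997 × 649 = 3892 ns.
Total: 740.0 + 699.0 + 278.0 + 3892 ns.

Δt = 5610 ns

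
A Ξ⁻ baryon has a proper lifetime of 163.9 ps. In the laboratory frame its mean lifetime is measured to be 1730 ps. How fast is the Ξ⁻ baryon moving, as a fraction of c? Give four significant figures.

γ = Δt/τ₀ = 1730/163.9 = 10.56
β = √(1 − 1/γ²) = √(1 − 0.008976) = √0.9910

β = 0.9955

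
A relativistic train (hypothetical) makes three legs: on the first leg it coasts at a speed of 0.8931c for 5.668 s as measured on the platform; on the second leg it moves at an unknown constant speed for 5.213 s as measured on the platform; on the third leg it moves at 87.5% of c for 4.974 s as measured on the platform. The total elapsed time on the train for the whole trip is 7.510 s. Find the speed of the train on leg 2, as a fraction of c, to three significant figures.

Leg 1: γ = 1/√(1 − 0.8931²) = 1/√0.2024 = 2.223; τ_1 = 5.668/2.223 = 2.550 s.
Leg 2: speed unknown; τ_2 = 5.213/γ_2.
Leg 3: β = 0.875; γ = 1/√(1 − 0.875²) = 1/√0.2344 = 2.066; τ_3 = 4.974/2.066 = 2.408 s.
Total proper time: 2.550 + τ_2 + 2.408 = 7.510, so τ_2 = 7.510 − 4.958 = 2.552 s.
γ_2 = 5.213/2.552 = 2.043; β = √(1 − 1/γ²) = √0.7603.

β = 0.872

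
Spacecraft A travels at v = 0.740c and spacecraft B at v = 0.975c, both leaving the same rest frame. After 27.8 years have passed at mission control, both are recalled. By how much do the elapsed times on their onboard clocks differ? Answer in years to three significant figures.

|τ_A − τ_B| = 12.5 years

A: γ = 1/√(1 − 0.740²) = 1/√0.4524 = 1.487; τ_A = 27.8/1.487 = 18.70 years.
B: γ = 1/√(1 − 0.975²) = 1/√0.04938 = 4.500; τ_B = 27.8/4.500 = 6.177 years.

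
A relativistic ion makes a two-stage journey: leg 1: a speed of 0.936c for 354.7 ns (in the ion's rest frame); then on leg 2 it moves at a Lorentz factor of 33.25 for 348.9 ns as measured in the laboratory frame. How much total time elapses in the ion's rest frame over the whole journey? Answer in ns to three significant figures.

Leg 1: 354.7 ns is already measured in the ion's rest frame.
Leg 2: γ = 33.25; τ_2 = 348.9/33.25 = 10.49 ns.
Total: 354.7 + 10.49 ns.

τ = 365 ns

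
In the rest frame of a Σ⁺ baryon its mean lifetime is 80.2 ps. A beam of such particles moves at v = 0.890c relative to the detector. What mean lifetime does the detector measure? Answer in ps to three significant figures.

Δt = 176 ps

γ = 1/√(1 − 0.890²) = 1/√0.2079 = 2.193
The rest-frame lifetime is the proper time; the lab measures the dilated interval Δt = γτ₀ = 2.193 × 80.2 ps.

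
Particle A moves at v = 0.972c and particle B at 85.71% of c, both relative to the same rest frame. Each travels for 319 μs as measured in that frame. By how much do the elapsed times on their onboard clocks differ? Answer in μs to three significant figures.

|τ_A − τ_B| = 89.4 μs

A: γ = 1/√(1 − 0.972²) = 1/√0.05522 = 4.256; τ_A = 319/4.256 = 74.96 μs.
B: β = 0.8571; γ = 1/√(1 − 0.8571²) = 1/√0.2654 = 1.941; τ_B = 319/1.941 = 164.3 μs.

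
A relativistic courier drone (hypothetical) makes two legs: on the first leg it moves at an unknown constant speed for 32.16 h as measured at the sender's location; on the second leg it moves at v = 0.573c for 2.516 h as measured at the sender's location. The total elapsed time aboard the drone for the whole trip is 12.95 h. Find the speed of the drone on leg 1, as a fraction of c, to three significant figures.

Leg 1: speed unknown; τ_1 = 32.16/γ_1.
Leg 2: γ = 1/√(1 − 0.573²) = 1/√0.6717 = 1.220; τ_2 = 2.516/1.220 = 2.062 h.
Total proper time: τ_1 + 2.062 = 12.95, so τ_1 = 12.95 − 2.062 = 10.89 h.
γ_1 = 32.16/10.89 = 2.954; β = √(1 − 1/γ²) = √0.8854.

β = 0.941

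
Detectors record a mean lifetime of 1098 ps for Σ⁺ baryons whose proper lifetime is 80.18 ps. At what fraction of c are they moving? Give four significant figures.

γ = Δt/τ₀ = 1098/80.18 = 13.69
β = √(1 − 1/γ²) = √(1 − 0.005332) = √0.9947

β = 0.9973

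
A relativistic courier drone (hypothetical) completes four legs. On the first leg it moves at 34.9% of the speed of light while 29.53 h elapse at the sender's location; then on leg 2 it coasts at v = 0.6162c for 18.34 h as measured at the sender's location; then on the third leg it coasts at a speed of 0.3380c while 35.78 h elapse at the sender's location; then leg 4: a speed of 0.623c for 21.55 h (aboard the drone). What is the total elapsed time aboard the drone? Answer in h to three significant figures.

Leg 1: β = 0.349; γ = 1/√(1 − 0.349²) = 1/√0.8782 = 1.067; τ_1 = 29.53/1.067 = 27.67 h.
Leg 2: γ = 1/√(1 − 0.6162²) = 1/√0.6203 = 1.270; τ_2 = 18.34/1.270 = 14.44 h.
Leg 3: γ = 1/√(1 − 0.3380²) = 1/√0.8858 = 1.063; τ_3 = 35.78/1.063 = 33.67 h.
Leg 4: 21.55 h is already measured aboard the drone.
Total: 27.67 + 14.44 + 33.67 + 21.55 h.

τ = 97.3 h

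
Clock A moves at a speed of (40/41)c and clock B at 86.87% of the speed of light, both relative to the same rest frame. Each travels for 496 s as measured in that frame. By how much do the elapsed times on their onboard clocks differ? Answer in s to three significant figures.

A: γ = 1/√(1 − (40/41)²) = 41/9 ≈ 4.556; τ_A = 496/4.556 = 108.9 s.
B: β = 0.8687; γ = 1/√(1 − 0.8687²) = 1/√0.2454 = 2.019; τ_B = 496/2.019 = 245.7 s.

|τ_A − τ_B| = 137 s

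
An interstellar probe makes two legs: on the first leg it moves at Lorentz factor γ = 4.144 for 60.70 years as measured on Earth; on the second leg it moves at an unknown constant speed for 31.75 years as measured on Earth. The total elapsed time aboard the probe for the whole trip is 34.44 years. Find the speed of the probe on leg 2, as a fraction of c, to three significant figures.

Leg 1: γ = 4.144; τ_1 = 60.70/4.144 = 14.65 years.
Leg 2: speed unknown; τ_2 = 31.75/γ_2.
Total proper time: 14.65 + τ_2 = 34.44, so τ_2 = 34.44 − 14.65 = 19.79 years.
γ_2 = 31.75/19.79 = 1.604; β = √(1 − 1/γ²) = √0.6114.

β = 0.782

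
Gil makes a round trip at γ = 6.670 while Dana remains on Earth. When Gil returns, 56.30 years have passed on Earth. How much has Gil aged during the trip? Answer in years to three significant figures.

τ = 8.44 years

γ = 6.670
Gil's clock measures proper time along the trip: τ = Δt/γ = 56.30/6.670 years.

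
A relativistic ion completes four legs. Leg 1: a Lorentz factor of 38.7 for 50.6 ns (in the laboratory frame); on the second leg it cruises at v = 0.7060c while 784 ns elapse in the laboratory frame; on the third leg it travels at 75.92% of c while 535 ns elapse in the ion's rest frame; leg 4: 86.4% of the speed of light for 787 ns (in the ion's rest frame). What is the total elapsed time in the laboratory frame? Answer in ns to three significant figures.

Leg 1: 50.6 ns is already measured in the laboratory frame.
Leg 2: 784 ns is already measured in the laboratory frame.
Leg 3: β = 0.7592; γ = 1/√(1 − 0.7592²) = 1/√0.4236 = 1.536; Δt_3 = 1.536 × 535 = 822.0 ns.
Leg 4: β = 0.864; γ = 1/√(1 − 0.864²) = 1/√0.2535 = 1.986; Δt_4 = 1.986 × 787 = 1563 ns.
Total: 50.60 + 784.0 + 822.0 + 1563 ns.

Δt = 3220 ns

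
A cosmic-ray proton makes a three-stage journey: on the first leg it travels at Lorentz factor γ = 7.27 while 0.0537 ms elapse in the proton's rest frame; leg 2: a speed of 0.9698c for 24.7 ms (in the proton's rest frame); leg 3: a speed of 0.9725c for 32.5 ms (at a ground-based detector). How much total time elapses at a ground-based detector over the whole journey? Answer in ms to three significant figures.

Leg 1: γ = 7.27; Δt_1 = 7.270 × 0.0537 = 0.3904 ms.
Leg 2: γ = 1/√(1 − 0.9698²) = 1/√0.05949 = 4.100; Δt_2 = 4.100 × 24.7 = 101.3 ms.
Leg 3: 32.5 ms is already measured at a ground-based detector.
Total: 0.3904 + 101.3 + 32.50 ms.

Δt = 134 ms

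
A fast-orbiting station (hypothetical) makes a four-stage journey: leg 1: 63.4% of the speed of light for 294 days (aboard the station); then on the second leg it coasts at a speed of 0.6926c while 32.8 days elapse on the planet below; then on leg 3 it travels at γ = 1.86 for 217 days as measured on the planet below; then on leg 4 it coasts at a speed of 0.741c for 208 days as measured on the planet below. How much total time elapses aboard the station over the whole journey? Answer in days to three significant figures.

Leg 1: 294 days is already measured aboard the station.
Leg 2: γ = 1/√(1 − 0.6926²) = 1/√0.5203 = 1.386; τ_2 = 32.8/1.386 = 23.66 days.
Leg 3: γ = 1.86; τ_3 = 217/1.860 = 116.7 days.
Leg 4: γ = 1/√(1 − 0.741²) = 1/√0.4509 = 1.489; τ_4 = 208/1.489 = 139.7 days.
Total: 294.0 + 23.66 + 116.7 + 139.7 days.

τ = 574 days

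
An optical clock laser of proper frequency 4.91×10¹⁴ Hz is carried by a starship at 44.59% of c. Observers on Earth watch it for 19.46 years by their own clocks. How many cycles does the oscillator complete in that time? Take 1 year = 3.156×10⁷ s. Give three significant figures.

β = 0.4459; γ = 1/√(1 − 0.4459²) = 1/√0.8012 = 1.117
During 19.46 years of lab time, the oscillator's proper time advances by τ = Δt/γ = 19.46/1.117 = 17.42 years = 5.497×10⁸ s.
N = f × τ = 4.91×10¹⁴ × 5.497×10⁸ = 2.699×10²³.

N = 2.70×10²³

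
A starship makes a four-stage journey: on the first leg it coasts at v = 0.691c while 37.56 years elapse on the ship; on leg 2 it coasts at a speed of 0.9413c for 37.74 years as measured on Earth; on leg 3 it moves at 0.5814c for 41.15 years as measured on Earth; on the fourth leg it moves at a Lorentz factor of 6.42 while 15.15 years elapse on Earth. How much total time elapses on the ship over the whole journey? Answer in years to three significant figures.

τ = 86.1 years

Leg 1: 37.56 years is already measured on the ship.
Leg 2: γ = 1/√(1 − 0.9413²) = 1/√0.1140 = 2.962; τ_2 = 37.74/2.962 = 12.74 years.
Leg 3: γ = 1/√(1 − 0.5814²) = 1/√0.6620 = 1.229; τ_3 = 41.15/1.229 = 33.48 years.
Leg 4: γ = 6.42; τ_4 = 15.15/6.420 = 2.360 years.
Total: 37.56 + 12.74 + 33.48 + 2.360 years.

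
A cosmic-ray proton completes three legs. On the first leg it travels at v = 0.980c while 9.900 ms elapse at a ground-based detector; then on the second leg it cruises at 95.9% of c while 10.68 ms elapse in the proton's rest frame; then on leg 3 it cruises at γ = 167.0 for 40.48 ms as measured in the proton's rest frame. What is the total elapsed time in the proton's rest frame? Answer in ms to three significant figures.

τ = 53.1 ms

Leg 1: γ = 1/√(1 − 0.980²) = 1/√0.03960 = 5.025; τ_1 = 9.900/5.025 = 1.970 ms.
Leg 2: 10.68 ms is already measured in the proton's rest frame.
Leg 3: 40.48 ms is already measured in the proton's rest frame.
Total: 1.970 + 10.68 + 40.48 ms.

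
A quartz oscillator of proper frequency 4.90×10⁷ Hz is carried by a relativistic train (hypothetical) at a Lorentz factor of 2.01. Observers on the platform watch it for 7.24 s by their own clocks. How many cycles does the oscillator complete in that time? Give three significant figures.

N = 1.76×10⁸

γ = 2.01
During 7.24 s of lab time, the oscillator's proper time advances by τ = Δt/γ = 7.24/2.010 = 3.602 s = 3.602×10⁰ s.
N = f × τ = 4.90×10⁷ × 3.602×10⁰ = 1.765×10⁸.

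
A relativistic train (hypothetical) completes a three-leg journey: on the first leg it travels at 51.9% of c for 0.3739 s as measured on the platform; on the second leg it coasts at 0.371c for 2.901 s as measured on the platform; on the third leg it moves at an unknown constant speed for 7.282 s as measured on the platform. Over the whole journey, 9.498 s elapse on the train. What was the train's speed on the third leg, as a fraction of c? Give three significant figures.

β = 0.455

Leg 1: β = 0.519; γ = 1/√(1 − 0.519²) = 1/√0.7306 = 1.170; τ_1 = 0.3739/1.170 = 0.3196 s.
Leg 2: γ = 1/√(1 − 0.371²) = 1/√0.8624 = 1.077; τ_2 = 2.901/1.077 = 2.694 s.
Leg 3: speed unknown; τ_3 = 7.282/γ_3.
Total proper time: 0.3196 + 2.694 + τ_3 = 9.498, so τ_3 = 9.498 − 3.014 = 6.484 s.
γ_3 = 7.282/6.484 = 1.123; β = √(1 − 1/γ²) = √0.2071.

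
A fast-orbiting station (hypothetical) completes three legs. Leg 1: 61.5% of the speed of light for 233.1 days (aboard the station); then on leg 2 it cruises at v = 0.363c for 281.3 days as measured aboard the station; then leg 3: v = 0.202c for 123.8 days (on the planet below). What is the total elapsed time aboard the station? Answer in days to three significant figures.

τ = 636 days

Leg 1: 233.1 days is already measured aboard the station.
Leg 2: 281.3 days is already measured aboard the station.
Leg 3: γ = 1/√(1 − 0.202²) = 1/√0.9592 = 1.021; τ_3 = 123.8/1.021 = 121.2 days.
Total: 233.1 + 281.3 + 121.2 days.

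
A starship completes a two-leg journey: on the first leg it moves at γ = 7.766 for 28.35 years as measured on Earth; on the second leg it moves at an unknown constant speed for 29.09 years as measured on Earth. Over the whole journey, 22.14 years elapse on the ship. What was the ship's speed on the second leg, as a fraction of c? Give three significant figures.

β = 0.772

Leg 1: γ = 7.766; τ_1 = 28.35/7.766 = 3.651 years.
Leg 2: speed unknown; τ_2 = 29.09/γ_2.
Total proper time: 3.651 + τ_2 = 22.14, so τ_2 = 22.14 − 3.651 = 18.49 years.
γ_2 = 29.09/18.49 = 1.573; β = √(1 − 1/γ²) = √0.5960.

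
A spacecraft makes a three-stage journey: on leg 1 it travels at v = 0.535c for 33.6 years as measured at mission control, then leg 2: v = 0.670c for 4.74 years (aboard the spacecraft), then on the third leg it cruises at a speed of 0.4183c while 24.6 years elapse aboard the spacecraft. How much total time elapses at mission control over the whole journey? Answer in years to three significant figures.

Δt = 67.1 years

Leg 1: 33.6 years is already measured at mission control.
Leg 2: γ = 1/√(1 − 0.670²) = 1/√0.5511 = 1.347; Δt_2 = 1.347 × 4.74 = 6.385 years.
Leg 3: γ = 1/√(1 − 0.4183²) = 1/√0.8250 = 1.101; Δt_3 = 1.101 × 24.6 = 27.08 years.
Total: 33.60 + 6.385 + 27.08 years.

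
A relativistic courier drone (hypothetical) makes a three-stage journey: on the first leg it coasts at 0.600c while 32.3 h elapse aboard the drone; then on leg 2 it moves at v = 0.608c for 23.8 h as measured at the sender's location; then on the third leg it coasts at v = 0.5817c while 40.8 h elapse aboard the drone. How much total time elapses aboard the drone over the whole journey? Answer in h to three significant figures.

τ = 92.0 h

Leg 1: 32.3 h is already measured aboard the drone.
Leg 2: γ = 1/√(1 − 0.608²) = 1/√0.6303 = 1.260; τ_2 = 23.8/1.260 = 18.90 h.
Leg 3: 40.8 h is already measured aboard the drone.
Total: 32.30 + 18.90 + 40.80 h.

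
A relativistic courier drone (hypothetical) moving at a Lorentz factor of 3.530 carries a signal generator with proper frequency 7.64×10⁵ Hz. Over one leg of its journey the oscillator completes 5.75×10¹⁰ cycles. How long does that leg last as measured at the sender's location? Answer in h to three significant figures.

γ = 3.530
Proper time for N cycles: τ = N/f = 5.75×10¹⁰/(7.64×10⁵) = 7.526×10⁴ s = 20.91 h.
Lab-frame duration Δt = γτ = 3.530 × 20.91 = 73.80 h.

Δt = 73.8 h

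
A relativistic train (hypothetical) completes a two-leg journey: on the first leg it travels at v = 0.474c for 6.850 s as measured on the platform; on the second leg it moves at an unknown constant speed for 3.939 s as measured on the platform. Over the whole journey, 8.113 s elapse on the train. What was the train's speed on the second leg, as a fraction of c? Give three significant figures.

β = 0.849

Leg 1: γ = 1/√(1 − 0.474²) = 1/√0.7753 = 1.136; τ_1 = 6.850/1.136 = 6.032 s.
Leg 2: speed unknown; τ_2 = 3.939/γ_2.
Total proper time: 6.032 + τ_2 = 8.113, so τ_2 = 8.113 − 6.032 = 2.081 s.
γ_2 = 3.939/2.081 = 1.892; β = √(1 − 1/γ²) = √0.7208.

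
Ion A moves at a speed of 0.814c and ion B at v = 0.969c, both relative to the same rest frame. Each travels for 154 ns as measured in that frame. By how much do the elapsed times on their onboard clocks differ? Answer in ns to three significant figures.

|τ_A − τ_B| = 51.4 ns

A: γ = 1/√(1 − 0.814²) = 1/√0.3374 = 1.722; τ_A = 154/1.722 = 89.45 ns.
B: γ = 1/√(1 − 0.969²) = 1/√0.06104 = 4.048; τ_B = 154/4.048 = 38.05 ns.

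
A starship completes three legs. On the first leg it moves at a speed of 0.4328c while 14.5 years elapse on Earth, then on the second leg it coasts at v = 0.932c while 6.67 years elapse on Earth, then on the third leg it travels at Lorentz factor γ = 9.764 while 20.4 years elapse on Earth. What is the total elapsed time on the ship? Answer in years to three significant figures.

Leg 1: γ = 1/√(1 − 0.4328²) = 1/√0.8127 = 1.109; τ_1 = 14.5/1.109 = 13.07 years.
Leg 2: γ = 1/√(1 − 0.932²) = 1/√0.1314 = 2.759; τ_2 = 6.67/2.759 = 2.418 years.
Leg 3: γ = 9.764; τ_3 = 20.4/9.764 = 2.089 years.
Total: 13.07 + 2.418 + 2.089 years.

τ = 17.6 years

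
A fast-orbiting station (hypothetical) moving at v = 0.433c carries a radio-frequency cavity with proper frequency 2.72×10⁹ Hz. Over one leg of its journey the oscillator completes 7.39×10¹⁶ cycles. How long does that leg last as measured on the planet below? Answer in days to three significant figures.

γ = 1/√(1 − 0.433²) = 1/√0.8125 = 1.109
Proper time for N cycles: τ = N/f = 7.39×10¹⁶/(2.72×10⁹) = 2.717×10⁷ s = 314.5 days.
Lab-frame duration Δt = γτ = 1.109 × 314.5 = 348.9 days.

Δt = 349 days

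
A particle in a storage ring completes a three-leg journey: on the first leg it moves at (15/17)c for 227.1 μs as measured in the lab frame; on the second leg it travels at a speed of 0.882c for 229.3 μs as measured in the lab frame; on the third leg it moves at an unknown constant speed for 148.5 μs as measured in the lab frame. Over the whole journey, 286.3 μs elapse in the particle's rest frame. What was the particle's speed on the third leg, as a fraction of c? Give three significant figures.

β = 0.877

Leg 1: γ = 1/√(1 − (15/17)²) = 17/8 = 2.125; τ_1 = 227.1/2.125 = 106.9 μs.
Leg 2: γ = 1/√(1 − 0.882²) = 1/√0.2221 = 2.122; τ_2 = 229.3/2.122 = 108.1 μs.
Leg 3: speed unknown; τ_3 = 148.5/γ_3.
Total proper time: 106.9 + 108.1 + τ_3 = 286.3, so τ_3 = 286.3 − 214.9 = 71.37 μs.
γ_3 = 148.5/71.37 = 2.081; β = √(1 − 1/γ²) = √0.7690.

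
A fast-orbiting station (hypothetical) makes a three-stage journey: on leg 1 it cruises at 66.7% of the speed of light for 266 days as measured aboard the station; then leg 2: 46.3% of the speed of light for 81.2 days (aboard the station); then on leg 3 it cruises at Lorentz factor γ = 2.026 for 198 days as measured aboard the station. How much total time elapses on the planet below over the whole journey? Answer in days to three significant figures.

Leg 1: β = 0.667; γ = 1/√(1 − 0.667²) = 1/√0.5551 = 1.342; Δt_1 = 1.342 × 266 = 357.0 days.
Leg 2: β = 0.463; γ = 1/√(1 − 0.463²) = 1/√0.7856 = 1.128; Δt_2 = 1.128 × 81.2 = 91.61 days.
Leg 3: γ = 2.026; Δt_3 = 2.026 × 198 = 401.1 days.
Total: 357.0 + 91.61 + 401.1 days.

Δt = 850 days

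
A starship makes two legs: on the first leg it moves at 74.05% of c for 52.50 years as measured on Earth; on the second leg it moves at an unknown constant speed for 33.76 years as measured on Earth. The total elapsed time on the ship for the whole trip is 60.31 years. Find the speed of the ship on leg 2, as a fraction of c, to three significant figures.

β = 0.671

Leg 1: β = 0.7405; γ = 1/√(1 − 0.7405²) = 1/√0.4517 = 1.488; τ_1 = 52.50/1.488 = 35.28 years.
Leg 2: speed unknown; τ_2 = 33.76/γ_2.
Total proper time: 35.28 + τ_2 = 60.31, so τ_2 = 60.31 − 35.28 = 25.03 years.
γ_2 = 33.76/25.03 = 1.349; β = √(1 − 1/γ²) = √0.4504.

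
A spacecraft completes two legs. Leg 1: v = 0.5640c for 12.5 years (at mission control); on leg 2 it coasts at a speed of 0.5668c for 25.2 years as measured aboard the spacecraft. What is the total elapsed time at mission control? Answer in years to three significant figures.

Δt = 43.1 years

Leg 1: 12.5 years is already measured at mission control.
Leg 2: γ = 1/√(1 − 0.5668²) = 1/√0.6787 = 1.214; Δt_2 = 1.214 × 25.2 = 30.59 years.
Total: 12.50 + 30.59 years.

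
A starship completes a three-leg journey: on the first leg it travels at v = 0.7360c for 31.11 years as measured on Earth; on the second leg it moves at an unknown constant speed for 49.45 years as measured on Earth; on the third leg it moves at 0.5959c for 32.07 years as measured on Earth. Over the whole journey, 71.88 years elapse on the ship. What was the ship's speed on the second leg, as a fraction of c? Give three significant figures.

β = 0.862

Leg 1: γ = 1/√(1 − 0.7360²) = 1/√0.4583 = 1.477; τ_1 = 31.11/1.477 = 21.06 years.
Leg 2: speed unknown; τ_2 = 49.45/γ_2.
Leg 3: γ = 1/√(1 − 0.5959²) = 1/√0.6449 = 1.245; τ_3 = 32.07/1.245 = 25.75 years.
Total proper time: 21.06 + τ_2 + 25.75 = 71.88, so τ_2 = 71.88 − 46.81 = 25.07 years.
γ_2 = 49.45/25.07 = 1.973; β = √(1 − 1/γ²) = √0.7431.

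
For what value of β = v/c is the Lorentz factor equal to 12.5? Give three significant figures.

β = √(1 − 1/γ²) = √(1 − 1/12.5²) = √(1 − 0.006400) = √0.9936

β = 0.997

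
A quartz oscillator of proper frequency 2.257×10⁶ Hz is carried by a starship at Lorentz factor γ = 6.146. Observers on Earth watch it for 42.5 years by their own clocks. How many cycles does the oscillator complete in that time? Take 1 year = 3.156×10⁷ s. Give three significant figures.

N = 4.93×10¹⁴

γ = 6.146
During 42.5 years of lab time, the oscillator's proper time advances by τ = Δt/γ = 42.5/6.146 = 6.915 years = 2.182×10⁸ s.
N = f × τ = 2.257×10⁶ × 2.182×10⁸ = 4.926×10¹⁴.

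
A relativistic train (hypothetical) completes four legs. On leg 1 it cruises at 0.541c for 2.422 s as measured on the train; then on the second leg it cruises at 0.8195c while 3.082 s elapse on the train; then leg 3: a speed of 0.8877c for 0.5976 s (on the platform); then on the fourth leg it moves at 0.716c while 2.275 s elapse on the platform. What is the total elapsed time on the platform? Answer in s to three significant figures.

Leg 1: γ = 1/√(1 − 0.541²) = 1/√0.7073 = 1.189; Δt_1 = 1.189 × 2.422 = 2.880 s.
Leg 2: γ = 1/√(1 − 0.8195²) = 1/√0.3284 = 1.745; Δt_2 = 1.745 × 3.082 = 5.378 s.
Leg 3: 0.5976 s is already measured on the platform.
Leg 4: 2.275 s is already measured on the platform.
Total: 2.880 + 5.378 + 0.5976 + 2.275 s.

Δt = 11.1 s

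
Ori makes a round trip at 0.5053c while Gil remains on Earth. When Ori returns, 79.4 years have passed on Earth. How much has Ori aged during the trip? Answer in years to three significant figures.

γ = 1/√(1 − 0.5053²) = 1/√0.7447 = 1.159
Ori's clock measures proper time along the trip: τ = Δt/γ = 79.4/1.159 years.

τ = 68.5 years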